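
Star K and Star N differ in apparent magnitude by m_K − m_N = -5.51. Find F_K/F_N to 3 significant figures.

F_K/F_N = 10^(−(m_K − m_N)/2.5) = 10^(5.51/2.5) = 10^2.204 = 160.0.

160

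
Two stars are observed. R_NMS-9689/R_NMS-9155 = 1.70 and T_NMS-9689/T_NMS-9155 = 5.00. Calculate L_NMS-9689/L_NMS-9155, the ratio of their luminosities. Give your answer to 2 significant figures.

From the Stefan–Boltzmann law, L ∝ R²T⁴, so
L_NMS-9689/L_NMS-9155 = (R_NMS-9689/R_NMS-9155)² (T_NMS-9689/T_NMS-9155)⁴ = (1.70)² × (5.00)⁴ = 2.890 × 625.0 = 1806.

1.8×10^3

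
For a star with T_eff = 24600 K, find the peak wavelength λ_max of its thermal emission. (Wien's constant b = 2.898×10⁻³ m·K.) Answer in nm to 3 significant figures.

118 nm

λ_max = b/T = 2.898×10⁻³ / 24600 = 1.18×10^-7 m = 117.8 nm.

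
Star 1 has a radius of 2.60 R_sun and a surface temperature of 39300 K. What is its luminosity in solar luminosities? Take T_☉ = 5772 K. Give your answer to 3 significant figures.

L/L_☉ = (R/R_☉)² (T/T_☉)⁴ = (2.60)² × (39300/5772)⁴
       = 6.760 × (6.809)⁴ = 6.760 × 2149 = 1.453×10^4.

1.45×10^4 solar luminosities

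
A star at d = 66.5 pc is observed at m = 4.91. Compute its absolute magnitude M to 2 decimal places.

M = m − 5 log₁₀(d/10 pc) = 4.91 − 5 log₁₀(66.5/10)
  = 4.91 − 5 × 0.823 = 4.91 − 4.11 = 0.80.

0.80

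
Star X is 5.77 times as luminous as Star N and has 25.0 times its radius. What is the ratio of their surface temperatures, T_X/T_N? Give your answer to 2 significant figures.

0.31

L ∝ R²T⁴ gives T ∝ (L/R²)^(1/4), so
T_X/T_N = (5.77 / 25.0²)^(1/4) = (0.009232)^(1/4) = 0.3100.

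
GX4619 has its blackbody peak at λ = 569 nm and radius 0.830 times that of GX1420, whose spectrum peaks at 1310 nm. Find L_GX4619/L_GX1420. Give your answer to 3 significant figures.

19.4

Wien's law gives T ∝ 1/λ_max, so T_GX4619/T_GX1420 = λ_GX1420/λ_GX4619 = 1310/569 = 2.302.
Then L ∝ R²T⁴ gives L_GX4619/L_GX1420 = (0.830)² × (2.302)⁴ = 0.6889 × 28.10 = 19.35.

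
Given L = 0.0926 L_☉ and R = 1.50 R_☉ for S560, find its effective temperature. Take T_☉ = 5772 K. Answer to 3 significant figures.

T/T_☉ = (L/L_☉)^(1/4) / (R/R_☉)^(1/2)
T = 5772 × (0.0926)^(1/4) / √(1.50) = 5772 × 0.5516 / 1.225 = 2600 K.

2.60×10^3 K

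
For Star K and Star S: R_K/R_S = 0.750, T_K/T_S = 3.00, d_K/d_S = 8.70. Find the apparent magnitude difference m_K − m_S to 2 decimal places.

0.55

L_K/L_S = (0.750)²(3.00)⁴ = 45.56.
F_K/F_S = (L_K/L_S)/(d_K/d_S)² = 45.56/75.69 = 0.6020.
m_K − m_S = −2.5 log₁₀(0.6020) = 0.55.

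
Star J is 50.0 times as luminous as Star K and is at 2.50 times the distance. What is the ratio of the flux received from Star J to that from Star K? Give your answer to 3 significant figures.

F = L/(4πd²), so F_J/F_K = (L_J/L_K) / (d_J/d_K)²
= 50.0 / (2.50)² = 50.0 / 6.250 = 8.000.

8.00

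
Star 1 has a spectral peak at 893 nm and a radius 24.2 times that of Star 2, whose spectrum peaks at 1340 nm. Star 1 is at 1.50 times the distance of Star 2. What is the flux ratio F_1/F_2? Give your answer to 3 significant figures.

Wien's law: T_1/T_2 = λ_2/λ_1 = 1340/893 = 1.501.
L_1/L_2 = (R_1/R_2)²(T_1/T_2)⁴ = (24.2)²(1.501)⁴ = 2969.
F_1/F_2 = (L_1/L_2)/(d_1/d_2)² = 2969/(1.50)² = 1320.

1.32×10^3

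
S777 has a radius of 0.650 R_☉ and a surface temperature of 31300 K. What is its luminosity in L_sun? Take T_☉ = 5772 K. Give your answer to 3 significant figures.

L/L_☉ = (R/R_☉)² (T/T_☉)⁴ = (0.650)² × (31300/5772)⁴
       = 0.4225 × (5.423)⁴ = 0.4225 × 864.7 = 365.3.

365 L_sun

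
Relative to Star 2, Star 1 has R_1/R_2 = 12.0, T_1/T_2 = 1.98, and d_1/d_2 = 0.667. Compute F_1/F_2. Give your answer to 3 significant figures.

L_1/L_2 = (R_1/R_2)²(T_1/T_2)⁴ = (12.0)² × (1.98)⁴ = 2213.
F_1/F_2 = (L_1/L_2)/(d_1/d_2)² = 2213 / (0.667)² = 4975.

4.97×10^3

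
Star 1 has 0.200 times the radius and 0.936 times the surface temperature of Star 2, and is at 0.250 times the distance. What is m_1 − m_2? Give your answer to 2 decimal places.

0.77

L_1/L_2 = (0.200)²(0.936)⁴ = 0.03070.
F_1/F_2 = (L_1/L_2)/(d_1/d_2)² = 0.03070/0.06250 = 0.4912.
m_1 − m_2 = −2.5 log₁₀(0.4912) = 0.77.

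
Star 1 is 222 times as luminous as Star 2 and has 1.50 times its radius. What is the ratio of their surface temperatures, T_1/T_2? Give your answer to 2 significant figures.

L ∝ R²T⁴ gives T ∝ (L/R²)^(1/4), so
T_1/T_2 = (222 / 1.50²)^(1/4) = (98.67)^(1/4) = 3.152.

3.2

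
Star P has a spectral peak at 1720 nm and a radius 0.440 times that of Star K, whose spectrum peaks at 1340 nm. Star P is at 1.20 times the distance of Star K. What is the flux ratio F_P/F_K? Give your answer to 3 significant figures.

Wien's law: T_P/T_K = λ_K/λ_P = 1340/1720 = 0.7791.
L_P/L_K = (R_P/R_K)²(T_P/T_K)⁴ = (0.440)²(0.7791)⁴ = 0.07132.
F_P/F_K = (L_P/L_K)/(d_P/d_K)² = 0.07132/(1.20)² = 0.04953.

0.0495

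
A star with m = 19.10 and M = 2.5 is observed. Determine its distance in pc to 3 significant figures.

m − M = 5 log₁₀(d/10 pc)
19.10 − (2.5) = 16.60 = 5 log₁₀(d/10)
d = 10 × 10^(16.60/5) = 10 × 10^3.320 = 2.089×10^4 pc.

2.09×10^4 pc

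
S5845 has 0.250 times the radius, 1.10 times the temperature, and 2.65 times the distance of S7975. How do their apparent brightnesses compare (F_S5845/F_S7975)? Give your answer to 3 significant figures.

0.0130

L_S5845/L_S7975 = (R_S5845/R_S7975)²(T_S5845/T_S7975)⁴ = (0.250)² × (1.10)⁴ = 0.09151.
F_S5845/F_S7975 = (L_S5845/L_S7975)/(d_S5845/d_S7975)² = 0.09151 / (2.65)² = 0.01303.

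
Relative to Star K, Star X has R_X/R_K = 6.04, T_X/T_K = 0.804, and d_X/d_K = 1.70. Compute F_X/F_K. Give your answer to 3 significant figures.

L_X/L_K = (R_X/R_K)²(T_X/T_K)⁴ = (6.04)² × (0.804)⁴ = 15.24.
F_X/F_K = (L_X/L_K)/(d_X/d_K)² = 15.24 / (1.70)² = 5.275.

5.27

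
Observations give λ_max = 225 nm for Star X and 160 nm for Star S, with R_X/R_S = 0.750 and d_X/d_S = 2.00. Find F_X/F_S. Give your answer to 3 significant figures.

0.0360

Wien's law: T_X/T_S = λ_S/λ_X = 160/225 = 0.7111.
L_X/L_S = (R_X/R_S)²(T_X/T_S)⁴ = (0.750)²(0.7111)⁴ = 0.1438.
F_X/F_S = (L_X/L_S)/(d_X/d_S)² = 0.1438/(2.00)² = 0.03596.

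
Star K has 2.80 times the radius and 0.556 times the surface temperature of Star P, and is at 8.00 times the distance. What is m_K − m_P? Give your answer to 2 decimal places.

L_K/L_P = (2.80)²(0.556)⁴ = 0.7492.
F_K/F_P = (L_K/L_P)/(d_K/d_P)² = 0.7492/64.00 = 0.01171.
m_K − m_P = −2.5 log₁₀(0.01171) = 4.83.

4.83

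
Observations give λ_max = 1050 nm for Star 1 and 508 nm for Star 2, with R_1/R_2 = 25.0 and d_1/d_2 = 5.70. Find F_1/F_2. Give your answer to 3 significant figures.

1.05

Wien's law: T_1/T_2 = λ_2/λ_1 = 508/1050 = 0.4838.
L_1/L_2 = (R_1/R_2)²(T_1/T_2)⁴ = (25.0)²(0.4838)⁴ = 34.24.
F_1/F_2 = (L_1/L_2)/(d_1/d_2)² = 34.24/(5.70)² = 1.054.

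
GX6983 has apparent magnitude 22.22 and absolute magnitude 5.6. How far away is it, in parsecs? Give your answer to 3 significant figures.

m − M = 5 log₁₀(d/10 pc)
22.22 − (5.6) = 16.62 = 5 log₁₀(d/10)
d = 10 × 10^(16.62/5) = 10 × 10^3.324 = 2.109×10^4 pc.

2.11×10^4 pc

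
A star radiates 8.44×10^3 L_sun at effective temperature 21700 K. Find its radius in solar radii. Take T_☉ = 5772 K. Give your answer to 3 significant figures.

R/R_☉ = √(L/L_☉) / (T/T_☉)² = √(8.44×10^3) / (3.760)²
       = 91.87 / 14.13 = 6.500.

6.50 solar radii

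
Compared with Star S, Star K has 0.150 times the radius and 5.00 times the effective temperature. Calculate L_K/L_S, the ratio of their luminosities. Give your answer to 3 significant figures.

From the Stefan–Boltzmann law, L ∝ R²T⁴, so
L_K/L_S = (R_K/R_S)² (T_K/T_S)⁴ = (0.150)² × (5.00)⁴ = 0.02250 × 625.0 = 14.06.

14.1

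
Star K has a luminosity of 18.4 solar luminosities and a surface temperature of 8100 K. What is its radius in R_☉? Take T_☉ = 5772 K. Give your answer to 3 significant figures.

2.18 R_☉

R/R_☉ = √(L/L_☉) / (T/T_☉)² = √(18.4) / (1.403)²
       = 4.290 / 1.969 = 2.178.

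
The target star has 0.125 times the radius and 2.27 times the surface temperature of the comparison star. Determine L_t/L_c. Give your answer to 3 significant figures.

0.415

From the Stefan–Boltzmann law, L ∝ R²T⁴, so
L_t/L_c = (R_t/R_c)² (T_t/T_c)⁴ = (0.125)² × (2.27)⁴ = 0.01562 × 26.55 = 0.4149.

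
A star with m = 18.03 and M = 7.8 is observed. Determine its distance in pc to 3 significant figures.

1.11×10^3 pc

m − M = 5 log₁₀(d/10 pc)
18.03 − (7.8) = 10.23 = 5 log₁₀(d/10)
d = 10 × 10^(10.23/5) = 10 × 10^2.046 = 1112 pc.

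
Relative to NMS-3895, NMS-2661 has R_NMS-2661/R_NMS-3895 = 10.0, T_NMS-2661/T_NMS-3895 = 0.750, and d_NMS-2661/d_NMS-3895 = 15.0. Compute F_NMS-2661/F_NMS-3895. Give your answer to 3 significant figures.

L_NMS-2661/L_NMS-3895 = (R_NMS-2661/R_NMS-3895)²(T_NMS-2661/T_NMS-3895)⁴ = (10.0)² × (0.750)⁴ = 31.64.
F_NMS-2661/F_NMS-3895 = (L_NMS-2661/L_NMS-3895)/(d_NMS-2661/d_NMS-3895)² = 31.64 / (15.0)² = 0.1406.

0.141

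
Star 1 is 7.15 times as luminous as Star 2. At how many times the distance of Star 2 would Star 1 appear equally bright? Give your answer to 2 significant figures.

Equal flux requires L_1/d_1² = L_2/d_2², so d_1/d_2 = √(L_1/L_2)
= √(7.15) = 2.674.

2.7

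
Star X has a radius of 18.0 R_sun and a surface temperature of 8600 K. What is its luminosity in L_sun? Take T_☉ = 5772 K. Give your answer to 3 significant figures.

L/L_☉ = (R/R_☉)² (T/T_☉)⁴ = (18.0)² × (8600/5772)⁴
       = 324.0 × (1.490)⁴ = 324.0 × 4.928 = 1597.

1.60×10^3 L_sun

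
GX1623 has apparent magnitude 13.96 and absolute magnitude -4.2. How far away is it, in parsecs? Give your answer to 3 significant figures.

4.29×10^4 pc

m − M = 5 log₁₀(d/10 pc)
13.96 − (-4.2) = 18.16 = 5 log₁₀(d/10)
d = 10 × 10^(18.16/5) = 10 × 10^3.632 = 4.285×10^4 pc.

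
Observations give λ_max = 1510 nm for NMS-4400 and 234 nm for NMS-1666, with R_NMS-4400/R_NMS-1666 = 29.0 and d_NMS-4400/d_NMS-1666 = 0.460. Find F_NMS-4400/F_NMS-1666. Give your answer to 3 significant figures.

2.29

Wien's law: T_NMS-4400/T_NMS-1666 = λ_NMS-1666/λ_NMS-4400 = 234/1510 = 0.1550.
L_NMS-4400/L_NMS-1666 = (R_NMS-4400/R_NMS-1666)²(T_NMS-4400/T_NMS-1666)⁴ = (29.0)²(0.1550)⁴ = 0.4850.
F_NMS-4400/F_NMS-1666 = (L_NMS-4400/L_NMS-1666)/(d_NMS-4400/d_NMS-1666)² = 0.4850/(0.460)² = 2.292.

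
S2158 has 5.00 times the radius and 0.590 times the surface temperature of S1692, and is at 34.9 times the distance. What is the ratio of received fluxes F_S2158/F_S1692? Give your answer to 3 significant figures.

L_S2158/L_S1692 = (R_S2158/R_S1692)²(T_S2158/T_S1692)⁴ = (5.00)² × (0.590)⁴ = 3.029.
F_S2158/F_S1692 = (L_S2158/L_S1692)/(d_S2158/d_S1692)² = 3.029 / (34.9)² = 0.002487.

0.00249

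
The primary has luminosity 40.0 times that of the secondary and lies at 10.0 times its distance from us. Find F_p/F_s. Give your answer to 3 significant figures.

F = L/(4πd²), so F_p/F_s = (L_p/L_s) / (d_p/d_s)²
= 40.0 / (10.0)² = 40.0 / 100.0 = 0.4000.

0.400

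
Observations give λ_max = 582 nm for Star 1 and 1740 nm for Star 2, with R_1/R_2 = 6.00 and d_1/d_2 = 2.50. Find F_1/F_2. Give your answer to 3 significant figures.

460

Wien's law: T_1/T_2 = λ_2/λ_1 = 1740/582 = 2.990.
L_1/L_2 = (R_1/R_2)²(T_1/T_2)⁴ = (6.00)²(2.990)⁴ = 2876.
F_1/F_2 = (L_1/L_2)/(d_1/d_2)² = 2876/(2.50)² = 460.2.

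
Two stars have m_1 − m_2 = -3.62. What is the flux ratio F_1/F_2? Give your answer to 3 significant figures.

F_1/F_2 = 10^(−(m_1 − m_2)/2.5) = 10^(3.62/2.5) = 10^1.448 = 28.05.

28.1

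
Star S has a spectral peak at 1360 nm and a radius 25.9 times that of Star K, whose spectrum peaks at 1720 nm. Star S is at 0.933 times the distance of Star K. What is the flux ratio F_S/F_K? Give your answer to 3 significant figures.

Wien's law: T_S/T_K = λ_K/λ_S = 1720/1360 = 1.265.
L_S/L_K = (R_S/R_K)²(T_S/T_K)⁴ = (25.9)²(1.265)⁴ = 1716.
F_S/F_K = (L_S/L_K)/(d_S/d_K)² = 1716/(0.933)² = 1971.

1.97×10^3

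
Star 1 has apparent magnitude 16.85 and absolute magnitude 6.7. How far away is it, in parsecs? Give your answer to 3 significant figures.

1.07×10^3 pc

m − M = 5 log₁₀(d/10 pc)
16.85 − (6.7) = 10.15 = 5 log₁₀(d/10)
d = 10 × 10^(10.15/5) = 10 × 10^2.030 = 1072 pc.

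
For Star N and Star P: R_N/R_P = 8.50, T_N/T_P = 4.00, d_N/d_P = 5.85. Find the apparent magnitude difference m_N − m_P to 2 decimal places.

-6.83

L_N/L_P = (8.50)²(4.00)⁴ = 1.850×10^4.
F_N/F_P = (L_N/L_P)/(d_N/d_P)² = 1.850×10^4/34.22 = 540.5.
m_N − m_P = −2.5 log₁₀(540.5) = -6.83.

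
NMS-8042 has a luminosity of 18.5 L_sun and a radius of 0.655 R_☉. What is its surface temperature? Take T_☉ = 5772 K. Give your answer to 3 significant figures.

1.48×10^4 K

T/T_☉ = (L/L_☉)^(1/4) / (R/R_☉)^(1/2)
T = 5772 × (18.5)^(1/4) / √(0.655) = 5772 × 2.074 / 0.8093 = 1.479×10^4 K.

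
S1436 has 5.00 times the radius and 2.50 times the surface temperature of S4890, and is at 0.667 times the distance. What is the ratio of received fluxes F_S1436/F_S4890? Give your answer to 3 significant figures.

2.20×10^3

L_S1436/L_S4890 = (R_S1436/R_S4890)²(T_S1436/T_S4890)⁴ = (5.00)² × (2.50)⁴ = 976.6.
F_S1436/F_S4890 = (L_S1436/L_S4890)/(d_S1436/d_S4890)² = 976.6 / (0.667)² = 2195.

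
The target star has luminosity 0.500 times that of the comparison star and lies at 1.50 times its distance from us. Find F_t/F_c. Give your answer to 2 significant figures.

0.22

F = L/(4πd²), so F_t/F_c = (L_t/L_c) / (d_t/d_c)²
= 0.500 / (1.50)² = 0.500 / 2.250 = 0.2222.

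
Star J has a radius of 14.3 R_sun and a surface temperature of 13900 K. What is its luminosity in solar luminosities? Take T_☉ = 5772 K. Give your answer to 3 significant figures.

6.88×10^3 solar luminosities

L/L_☉ = (R/R_☉)² (T/T_☉)⁴ = (14.3)² × (13900/5772)⁴
       = 204.5 × (2.408)⁴ = 204.5 × 33.63 = 6877.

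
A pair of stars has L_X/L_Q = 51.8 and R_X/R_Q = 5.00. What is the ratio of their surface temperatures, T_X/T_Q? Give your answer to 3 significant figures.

1.20

L ∝ R²T⁴ gives T ∝ (L/R²)^(1/4), so
T_X/T_Q = (51.8 / 5.00²)^(1/4) = (2.072)^(1/4) = 1.200.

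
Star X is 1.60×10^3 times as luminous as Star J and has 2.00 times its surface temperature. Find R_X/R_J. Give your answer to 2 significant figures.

10

L ∝ R²T⁴ gives R ∝ √L / T², so
R_X/R_J = √(1.60×10^3) / (2.00)² = 40.00 / 4.000 = 10.00.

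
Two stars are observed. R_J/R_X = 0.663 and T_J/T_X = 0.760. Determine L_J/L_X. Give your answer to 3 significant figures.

From the Stefan–Boltzmann law, L ∝ R²T⁴, so
L_J/L_X = (R_J/R_X)² (T_J/T_X)⁴ = (0.663)² × (0.760)⁴ = 0.4396 × 0.3336 = 0.1466.

0.147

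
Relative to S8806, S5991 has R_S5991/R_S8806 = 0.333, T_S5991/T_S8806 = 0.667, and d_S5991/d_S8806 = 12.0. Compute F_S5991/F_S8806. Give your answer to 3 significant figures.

1.52×10^-4

L_S5991/L_S8806 = (R_S5991/R_S8806)²(T_S5991/T_S8806)⁴ = (0.333)² × (0.667)⁴ = 0.02195.
F_S5991/F_S8806 = (L_S5991/L_S8806)/(d_S5991/d_S8806)² = 0.02195 / (12.0)² = 1.524×10^-4.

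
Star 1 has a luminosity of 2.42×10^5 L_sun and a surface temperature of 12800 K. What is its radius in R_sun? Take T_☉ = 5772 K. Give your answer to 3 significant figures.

R/R_☉ = √(L/L_☉) / (T/T_☉)² = √(2.42×10^5) / (2.218)²
       = 491.9 / 4.918 = 100.0.

100 R_sun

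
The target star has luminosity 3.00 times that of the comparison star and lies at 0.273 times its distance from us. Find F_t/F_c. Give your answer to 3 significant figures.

40.3

F = L/(4πd²), so F_t/F_c = (L_t/L_c) / (d_t/d_c)²
= 3.00 / (0.273)² = 3.00 / 0.07453 = 40.25.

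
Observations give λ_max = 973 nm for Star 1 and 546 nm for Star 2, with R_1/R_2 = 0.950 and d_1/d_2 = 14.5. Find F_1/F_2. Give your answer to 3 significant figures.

4.26×10^-4

Wien's law: T_1/T_2 = λ_2/λ_1 = 546/973 = 0.5612.
L_1/L_2 = (R_1/R_2)²(T_1/T_2)⁴ = (0.950)²(0.5612)⁴ = 0.08949.
F_1/F_2 = (L_1/L_2)/(d_1/d_2)² = 0.08949/(14.5)² = 4.256×10^-4.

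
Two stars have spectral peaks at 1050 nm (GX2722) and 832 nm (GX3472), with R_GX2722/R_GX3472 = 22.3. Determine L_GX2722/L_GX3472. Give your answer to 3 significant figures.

Wien's law gives T ∝ 1/λ_max, so T_GX2722/T_GX3472 = λ_GX3472/λ_GX2722 = 832/1050 = 0.7924.
Then L ∝ R²T⁴ gives L_GX2722/L_GX3472 = (22.3)² × (0.7924)⁴ = 497.3 × 0.3942 = 196.0.

196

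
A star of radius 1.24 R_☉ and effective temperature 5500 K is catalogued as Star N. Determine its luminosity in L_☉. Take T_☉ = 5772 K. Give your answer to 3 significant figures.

L/L_☉ = (R/R_☉)² (T/T_☉)⁴ = (1.24)² × (5500/5772)⁴
       = 1.538 × (0.9529)⁴ = 1.538 × 0.8244 = 1.268.

1.27 L_☉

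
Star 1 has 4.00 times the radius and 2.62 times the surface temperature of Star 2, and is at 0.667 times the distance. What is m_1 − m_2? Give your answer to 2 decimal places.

-8.07

L_1/L_2 = (4.00)²(2.62)⁴ = 753.9.
F_1/F_2 = (L_1/L_2)/(d_1/d_2)² = 753.9/0.4449 = 1695.
m_1 − m_2 = −2.5 log₁₀(1695) = -8.07.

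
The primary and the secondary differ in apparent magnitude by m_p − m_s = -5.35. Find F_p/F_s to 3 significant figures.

138

F_p/F_s = 10^(−(m_p − m_s)/2.5) = 10^(5.35/2.5) = 10^2.140 = 138.0.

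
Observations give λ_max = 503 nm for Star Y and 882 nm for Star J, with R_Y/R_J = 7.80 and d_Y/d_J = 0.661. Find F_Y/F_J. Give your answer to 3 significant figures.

Wien's law: T_Y/T_J = λ_J/λ_Y = 882/503 = 1.753.
L_Y/L_J = (R_Y/R_J)²(T_Y/T_J)⁴ = (7.80)²(1.753)⁴ = 575.2.
F_Y/F_J = (L_Y/L_J)/(d_Y/d_J)² = 575.2/(0.661)² = 1316.

1.32×10^3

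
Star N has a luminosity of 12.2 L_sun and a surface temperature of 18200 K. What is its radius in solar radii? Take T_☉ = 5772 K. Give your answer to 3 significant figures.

0.351 solar radii

R/R_☉ = √(L/L_☉) / (T/T_☉)² = √(12.2) / (3.153)²
       = 3.493 / 9.942 = 0.3513.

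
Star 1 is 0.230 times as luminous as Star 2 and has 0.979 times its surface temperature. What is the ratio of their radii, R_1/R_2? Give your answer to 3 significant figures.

0.500

L ∝ R²T⁴ gives R ∝ √L / T², so
R_1/R_2 = √(0.230) / (0.979)² = 0.4796 / 0.9584 = 0.5004.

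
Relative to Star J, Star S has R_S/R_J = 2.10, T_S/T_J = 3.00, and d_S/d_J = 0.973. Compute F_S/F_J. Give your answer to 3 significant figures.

L_S/L_J = (R_S/R_J)²(T_S/T_J)⁴ = (2.10)² × (3.00)⁴ = 357.2.
F_S/F_J = (L_S/L_J)/(d_S/d_J)² = 357.2 / (0.973)² = 377.3.

377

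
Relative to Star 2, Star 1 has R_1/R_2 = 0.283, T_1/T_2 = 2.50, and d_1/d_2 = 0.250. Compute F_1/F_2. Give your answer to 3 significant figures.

L_1/L_2 = (R_1/R_2)²(T_1/T_2)⁴ = (0.283)² × (2.50)⁴ = 3.128.
F_1/F_2 = (L_1/L_2)/(d_1/d_2)² = 3.128 / (0.250)² = 50.06.

50.1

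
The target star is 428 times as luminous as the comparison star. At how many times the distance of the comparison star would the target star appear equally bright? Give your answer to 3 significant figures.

20.7

Equal flux requires L_t/d_t² = L_c/d_c², so d_t/d_c = √(L_t/L_c)
= √(428) = 20.69.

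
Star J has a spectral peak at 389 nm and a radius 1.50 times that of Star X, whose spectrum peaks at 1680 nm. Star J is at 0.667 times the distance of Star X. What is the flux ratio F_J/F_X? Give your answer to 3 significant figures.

Wien's law: T_J/T_X = λ_X/λ_J = 1680/389 = 4.319.
L_J/L_X = (R_J/R_X)²(T_J/T_X)⁴ = (1.50)²(4.319)⁴ = 782.7.
F_J/F_X = (L_J/L_X)/(d_J/d_X)² = 782.7/(0.667)² = 1759.

1.76×10^3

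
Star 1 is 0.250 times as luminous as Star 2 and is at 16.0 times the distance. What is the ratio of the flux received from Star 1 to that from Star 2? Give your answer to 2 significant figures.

F = L/(4πd²), so F_1/F_2 = (L_1/L_2) / (d_1/d_2)²
= 0.250 / (16.0)² = 0.250 / 256.0 = 9.766×10^-4.

9.8×10^-4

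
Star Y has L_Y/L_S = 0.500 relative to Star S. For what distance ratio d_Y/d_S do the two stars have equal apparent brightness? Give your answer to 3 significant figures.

Equal flux requires L_Y/d_Y² = L_S/d_S², so d_Y/d_S = √(L_Y/L_S)
= √(0.500) = 0.7071.

0.707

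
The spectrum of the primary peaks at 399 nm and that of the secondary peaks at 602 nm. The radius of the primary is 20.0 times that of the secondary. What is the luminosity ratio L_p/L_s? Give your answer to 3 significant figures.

Wien's law gives T ∝ 1/λ_max, so T_p/T_s = λ_s/λ_p = 602/399 = 1.509.
Then L ∝ R²T⁴ gives L_p/L_s = (20.0)² × (1.509)⁴ = 400.0 × 5.182 = 2073.

2.07×10^3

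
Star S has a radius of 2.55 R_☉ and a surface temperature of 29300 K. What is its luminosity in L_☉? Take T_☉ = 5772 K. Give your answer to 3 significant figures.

L/L_☉ = (R/R_☉)² (T/T_☉)⁴ = (2.55)² × (29300/5772)⁴
       = 6.502 × (5.076)⁴ = 6.502 × 664.0 = 4318.

4.32×10^3 L_☉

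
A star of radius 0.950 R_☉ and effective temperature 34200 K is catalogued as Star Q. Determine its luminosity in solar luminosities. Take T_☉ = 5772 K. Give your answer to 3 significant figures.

1.11×10^3 solar luminosities

L/L_☉ = (R/R_☉)² (T/T_☉)⁴ = (0.950)² × (34200/5772)⁴
       = 0.9025 × (5.925)⁴ = 0.9025 × 1233 = 1112.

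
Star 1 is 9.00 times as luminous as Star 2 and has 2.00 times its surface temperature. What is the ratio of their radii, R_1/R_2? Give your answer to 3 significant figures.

L ∝ R²T⁴ gives R ∝ √L / T², so
R_1/R_2 = √(9.00) / (2.00)² = 3.000 / 4.000 = 0.7500.

0.750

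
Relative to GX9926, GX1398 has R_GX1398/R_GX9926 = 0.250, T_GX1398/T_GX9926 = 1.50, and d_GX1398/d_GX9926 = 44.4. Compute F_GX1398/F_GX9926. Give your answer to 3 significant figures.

L_GX1398/L_GX9926 = (R_GX1398/R_GX9926)²(T_GX1398/T_GX9926)⁴ = (0.250)² × (1.50)⁴ = 0.3164.
F_GX1398/F_GX9926 = (L_GX1398/L_GX9926)/(d_GX1398/d_GX9926)² = 0.3164 / (44.4)² = 1.605×10^-4.

1.61×10^-4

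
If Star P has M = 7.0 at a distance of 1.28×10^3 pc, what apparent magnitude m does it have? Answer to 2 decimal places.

17.54

m = M + 5 log₁₀(d/10 pc) = 7.0 + 5 log₁₀(1.28×10^3/10)
  = 7.0 + 5 × 2.107 = 7.0 + 10.54 = 17.54.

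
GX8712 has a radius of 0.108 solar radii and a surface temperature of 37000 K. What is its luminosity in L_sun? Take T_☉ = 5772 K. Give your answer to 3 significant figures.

L/L_☉ = (R/R_☉)² (T/T_☉)⁴ = (0.108)² × (37000/5772)⁴
       = 0.01166 × (6.410)⁴ = 0.01166 × 1689 = 19.69.

19.7 L_sun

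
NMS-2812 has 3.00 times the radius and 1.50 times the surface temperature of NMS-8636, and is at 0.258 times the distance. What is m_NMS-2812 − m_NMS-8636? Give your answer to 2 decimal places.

-7.09

L_NMS-2812/L_NMS-8636 = (3.00)²(1.50)⁴ = 45.56.
F_NMS-2812/F_NMS-8636 = (L_NMS-2812/L_NMS-8636)/(d_NMS-2812/d_NMS-8636)² = 45.56/0.06656 = 684.5.
m_NMS-2812 − m_NMS-8636 = −2.5 log₁₀(684.5) = -7.09.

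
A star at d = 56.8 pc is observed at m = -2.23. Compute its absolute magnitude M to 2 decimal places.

-6.00

M = m − 5 log₁₀(d/10 pc) = -2.23 − 5 log₁₀(56.8/10)
  = -2.23 − 5 × 0.754 = -2.23 − 3.77 = -6.00.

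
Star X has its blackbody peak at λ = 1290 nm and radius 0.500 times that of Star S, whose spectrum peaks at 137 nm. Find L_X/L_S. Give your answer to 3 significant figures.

3.18×10^-5

Wien's law gives T ∝ 1/λ_max, so T_X/T_S = λ_S/λ_X = 137/1290 = 0.1062.
Then L ∝ R²T⁴ gives L_X/L_S = (0.500)² × (0.1062)⁴ = 0.2500 × 1.272×10^-4 = 3.180×10^-5.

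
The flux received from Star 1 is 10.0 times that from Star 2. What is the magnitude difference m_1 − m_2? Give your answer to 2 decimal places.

-2.50

m_1 − m_2 = −2.5 log₁₀(F_1/F_2) = −2.5 log₁₀(10.0) = −2.5 × (1.000) = -2.500.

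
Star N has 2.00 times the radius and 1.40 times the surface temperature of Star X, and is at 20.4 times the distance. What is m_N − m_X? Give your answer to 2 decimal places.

L_N/L_X = (2.00)²(1.40)⁴ = 15.37.
F_N/F_X = (L_N/L_X)/(d_N/d_X)² = 15.37/416.2 = 0.03692.
m_N − m_X = −2.5 log₁₀(0.03692) = 3.58.

3.58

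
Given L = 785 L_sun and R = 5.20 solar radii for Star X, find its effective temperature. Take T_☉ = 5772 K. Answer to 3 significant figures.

T/T_☉ = (L/L_☉)^(1/4) / (R/R_☉)^(1/2)
T = 5772 × (785)^(1/4) / √(5.20) = 5772 × 5.293 / 2.280 = 1.340×10^4 K.

1.34×10^4 K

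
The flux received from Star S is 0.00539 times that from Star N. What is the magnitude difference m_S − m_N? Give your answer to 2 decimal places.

5.67

m_S − m_N = −2.5 log₁₀(F_S/F_N) = −2.5 log₁₀(0.00539) = −2.5 × (-2.268) = 5.671.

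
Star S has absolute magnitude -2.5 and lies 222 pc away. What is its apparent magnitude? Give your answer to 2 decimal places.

m = M + 5 log₁₀(d/10 pc) = -2.5 + 5 log₁₀(222/10)
  = -2.5 + 5 × 1.346 = -2.5 + 6.73 = 4.23.

4.23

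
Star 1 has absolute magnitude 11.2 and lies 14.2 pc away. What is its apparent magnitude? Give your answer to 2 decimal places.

11.96

m = M + 5 log₁₀(d/10 pc) = 11.2 + 5 log₁₀(14.2/10)
  = 11.2 + 5 × 0.152 = 11.2 + 0.76 = 11.96.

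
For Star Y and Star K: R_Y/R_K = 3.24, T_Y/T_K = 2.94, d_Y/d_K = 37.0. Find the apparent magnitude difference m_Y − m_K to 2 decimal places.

L_Y/L_K = (3.24)²(2.94)⁴ = 784.3.
F_Y/F_K = (L_Y/L_K)/(d_Y/d_K)² = 784.3/1369 = 0.5729.
m_Y − m_K = −2.5 log₁₀(0.5729) = 0.60.

0.60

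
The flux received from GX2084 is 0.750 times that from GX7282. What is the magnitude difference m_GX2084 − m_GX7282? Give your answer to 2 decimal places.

0.31

m_GX2084 − m_GX7282 = −2.5 log₁₀(F_GX2084/F_GX7282) = −2.5 log₁₀(0.750) = −2.5 × (-0.125) = 0.312.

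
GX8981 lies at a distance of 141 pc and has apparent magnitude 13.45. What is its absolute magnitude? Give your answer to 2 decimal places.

7.70

M = m − 5 log₁₀(d/10 pc) = 13.45 − 5 log₁₀(141/10)
  = 13.45 − 5 × 1.149 = 13.45 − 5.75 = 7.70.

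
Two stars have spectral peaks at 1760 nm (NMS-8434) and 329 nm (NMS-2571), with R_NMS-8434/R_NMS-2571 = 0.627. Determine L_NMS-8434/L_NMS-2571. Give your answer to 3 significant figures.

4.80×10^-4

Wien's law gives T ∝ 1/λ_max, so T_NMS-8434/T_NMS-2571 = λ_NMS-2571/λ_NMS-8434 = 329/1760 = 0.1869.
Then L ∝ R²T⁴ gives L_NMS-8434/L_NMS-2571 = (0.627)² × (0.1869)⁴ = 0.3931 × 0.001221 = 4.800×10^-4.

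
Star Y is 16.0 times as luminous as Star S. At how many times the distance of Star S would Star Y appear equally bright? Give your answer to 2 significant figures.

Equal flux requires L_Y/d_Y² = L_S/d_S², so d_Y/d_S = √(L_Y/L_S)
= √(16.0) = 4.000.

4.0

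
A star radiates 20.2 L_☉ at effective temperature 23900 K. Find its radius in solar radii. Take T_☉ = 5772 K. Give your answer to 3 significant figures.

R/R_☉ = √(L/L_☉) / (T/T_☉)² = √(20.2) / (4.141)²
       = 4.494 / 17.15 = 0.2621.

0.262 solar radii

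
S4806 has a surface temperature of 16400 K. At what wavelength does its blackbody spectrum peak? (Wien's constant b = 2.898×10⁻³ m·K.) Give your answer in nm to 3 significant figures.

177 nm

λ_max = b/T = 2.898×10⁻³ / 16400 = 1.77×10^-7 m = 176.7 nm.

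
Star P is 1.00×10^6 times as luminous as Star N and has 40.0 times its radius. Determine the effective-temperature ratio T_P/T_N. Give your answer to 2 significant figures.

5.0

L ∝ R²T⁴ gives T ∝ (L/R²)^(1/4), so
T_P/T_N = (1.00×10^6 / 40.0²)^(1/4) = (625.0)^(1/4) = 5.000.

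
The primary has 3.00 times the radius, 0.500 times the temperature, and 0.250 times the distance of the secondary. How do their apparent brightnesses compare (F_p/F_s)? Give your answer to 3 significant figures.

9.00

L_p/L_s = (R_p/R_s)²(T_p/T_s)⁴ = (3.00)² × (0.500)⁴ = 0.5625.
F_p/F_s = (L_p/L_s)/(d_p/d_s)² = 0.5625 / (0.250)² = 9.000.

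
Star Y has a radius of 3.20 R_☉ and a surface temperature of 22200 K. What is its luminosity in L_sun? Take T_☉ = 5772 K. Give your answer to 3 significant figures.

L/L_☉ = (R/R_☉)² (T/T_☉)⁴ = (3.20)² × (22200/5772)⁴
       = 10.24 × (3.846)⁴ = 10.24 × 218.8 = 2241.

2.24×10^3 L_sun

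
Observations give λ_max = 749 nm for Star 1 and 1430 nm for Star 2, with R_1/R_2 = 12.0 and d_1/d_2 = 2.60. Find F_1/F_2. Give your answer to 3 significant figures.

283

Wien's law: T_1/T_2 = λ_2/λ_1 = 1430/749 = 1.909.
L_1/L_2 = (R_1/R_2)²(T_1/T_2)⁴ = (12.0)²(1.909)⁴ = 1913.
F_1/F_2 = (L_1/L_2)/(d_1/d_2)² = 1913/(2.60)² = 283.0.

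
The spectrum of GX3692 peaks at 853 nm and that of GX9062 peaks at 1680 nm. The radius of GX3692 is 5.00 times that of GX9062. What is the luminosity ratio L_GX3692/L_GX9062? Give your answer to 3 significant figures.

Wien's law gives T ∝ 1/λ_max, so T_GX3692/T_GX9062 = λ_GX9062/λ_GX3692 = 1680/853 = 1.970.
Then L ∝ R²T⁴ gives L_GX3692/L_GX9062 = (5.00)² × (1.970)⁴ = 25.00 × 15.05 = 376.2.

376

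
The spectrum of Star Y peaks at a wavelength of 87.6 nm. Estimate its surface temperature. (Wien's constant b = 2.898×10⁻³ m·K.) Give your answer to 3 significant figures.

T = b/λ_max = 2.898×10⁻³ / (87.6×10⁻⁹) = 3.308×10^4 K.

3.31×10^4 K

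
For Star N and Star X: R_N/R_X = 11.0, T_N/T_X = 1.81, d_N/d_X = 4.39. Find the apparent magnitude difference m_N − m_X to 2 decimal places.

-4.57

L_N/L_X = (11.0)²(1.81)⁴ = 1299.
F_N/F_X = (L_N/L_X)/(d_N/d_X)² = 1299/19.27 = 67.39.
m_N − m_X = −2.5 log₁₀(67.39) = -4.57.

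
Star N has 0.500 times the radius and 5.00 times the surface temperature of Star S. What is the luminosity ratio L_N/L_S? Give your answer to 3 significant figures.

From the Stefan–Boltzmann law, L ∝ R²T⁴, so
L_N/L_S = (R_N/R_S)² (T_N/T_S)⁴ = (0.500)² × (5.00)⁴ = 0.2500 × 625.0 = 156.2.

156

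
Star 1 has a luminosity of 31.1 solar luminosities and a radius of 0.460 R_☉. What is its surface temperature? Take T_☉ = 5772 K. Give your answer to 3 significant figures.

T/T_☉ = (L/L_☉)^(1/4) / (R/R_☉)^(1/2)
T = 5772 × (31.1)^(1/4) / √(0.460) = 5772 × 2.362 / 0.6782 = 2.010×10^4 K.

2.01×10^4 K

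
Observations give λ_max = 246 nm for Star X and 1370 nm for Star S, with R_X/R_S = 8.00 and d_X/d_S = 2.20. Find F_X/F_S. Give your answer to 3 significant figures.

Wien's law: T_X/T_S = λ_S/λ_X = 1370/246 = 5.569.
L_X/L_S = (R_X/R_S)²(T_X/T_S)⁴ = (8.00)²(5.569)⁴ = 6.156×10^4.
F_X/F_S = (L_X/L_S)/(d_X/d_S)² = 6.156×10^4/(2.20)² = 1.272×10^4.

1.27×10^4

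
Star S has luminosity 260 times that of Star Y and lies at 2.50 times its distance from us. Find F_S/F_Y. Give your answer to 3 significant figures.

41.6

F = L/(4πd²), so F_S/F_Y = (L_S/L_Y) / (d_S/d_Y)²
= 260 / (2.50)² = 260 / 6.250 = 41.60.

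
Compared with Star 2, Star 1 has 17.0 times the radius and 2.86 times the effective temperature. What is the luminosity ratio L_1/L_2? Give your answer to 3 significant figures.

From the Stefan–Boltzmann law, L ∝ R²T⁴, so
L_1/L_2 = (R_1/R_2)² (T_1/T_2)⁴ = (17.0)² × (2.86)⁴ = 289.0 × 66.91 = 1.934×10^4.

1.93×10^4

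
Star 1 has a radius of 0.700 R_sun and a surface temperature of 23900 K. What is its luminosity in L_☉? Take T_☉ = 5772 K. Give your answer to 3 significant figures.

144 L_☉

L/L_☉ = (R/R_☉)² (T/T_☉)⁴ = (0.700)² × (23900/5772)⁴
       = 0.4900 × (4.141)⁴ = 0.4900 × 294.0 = 144.0.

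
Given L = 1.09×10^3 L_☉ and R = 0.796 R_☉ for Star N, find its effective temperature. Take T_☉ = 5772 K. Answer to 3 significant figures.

T/T_☉ = (L/L_☉)^(1/4) / (R/R_☉)^(1/2)
T = 5772 × (1.09×10^3)^(1/4) / √(0.796) = 5772 × 5.746 / 0.8922 = 3.717×10^4 K.

3.72×10^4 K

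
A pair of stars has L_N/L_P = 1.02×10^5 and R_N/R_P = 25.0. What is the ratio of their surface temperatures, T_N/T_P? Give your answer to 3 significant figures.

L ∝ R²T⁴ gives T ∝ (L/R²)^(1/4), so
T_N/T_P = (1.02×10^5 / 25.0²)^(1/4) = (163.2)^(1/4) = 3.574.

3.57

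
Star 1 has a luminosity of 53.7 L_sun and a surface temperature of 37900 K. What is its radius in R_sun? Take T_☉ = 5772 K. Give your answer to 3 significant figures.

R/R_☉ = √(L/L_☉) / (T/T_☉)² = √(53.7) / (6.566)²
       = 7.328 / 43.11 = 0.1700.

0.170 R_sun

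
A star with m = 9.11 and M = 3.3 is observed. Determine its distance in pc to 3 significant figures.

m − M = 5 log₁₀(d/10 pc)
9.11 − (3.3) = 5.81 = 5 log₁₀(d/10)
d = 10 × 10^(5.81/5) = 10 × 10^1.162 = 145.2 pc.

145 pc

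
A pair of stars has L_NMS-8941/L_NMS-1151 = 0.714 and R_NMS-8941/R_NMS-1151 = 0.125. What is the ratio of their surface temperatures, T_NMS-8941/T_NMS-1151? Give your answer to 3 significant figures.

L ∝ R²T⁴ gives T ∝ (L/R²)^(1/4), so
T_NMS-8941/T_NMS-1151 = (0.714 / 0.125²)^(1/4) = (45.70)^(1/4) = 2.600.

2.60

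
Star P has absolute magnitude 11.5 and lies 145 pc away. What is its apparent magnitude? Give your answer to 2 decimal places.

17.31

m = M + 5 log₁₀(d/10 pc) = 11.5 + 5 log₁₀(145/10)
  = 11.5 + 5 × 1.161 = 11.5 + 5.81 = 17.31.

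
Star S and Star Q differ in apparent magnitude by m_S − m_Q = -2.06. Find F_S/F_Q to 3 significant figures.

F_S/F_Q = 10^(−(m_S − m_Q)/2.5) = 10^(2.06/2.5) = 10^0.824 = 6.668.

6.67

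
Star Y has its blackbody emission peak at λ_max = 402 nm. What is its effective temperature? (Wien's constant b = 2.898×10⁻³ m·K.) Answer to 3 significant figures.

T = b/λ_max = 2.898×10⁻³ / (402×10⁻⁹) = 7209 K.

7.21×10^3 K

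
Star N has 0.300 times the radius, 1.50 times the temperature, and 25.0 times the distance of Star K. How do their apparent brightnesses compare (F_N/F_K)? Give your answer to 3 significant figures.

7.29×10^-4

L_N/L_K = (R_N/R_K)²(T_N/T_K)⁴ = (0.300)² × (1.50)⁴ = 0.4556.
F_N/F_K = (L_N/L_K)/(d_N/d_K)² = 0.4556 / (25.0)² = 7.290×10^-4.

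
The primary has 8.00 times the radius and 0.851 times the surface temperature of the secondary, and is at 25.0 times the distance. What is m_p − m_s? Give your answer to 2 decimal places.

3.17

L_p/L_s = (8.00)²(0.851)⁴ = 33.57.
F_p/F_s = (L_p/L_s)/(d_p/d_s)² = 33.57/625.0 = 0.05371.
m_p − m_s = −2.5 log₁₀(0.05371) = 3.17.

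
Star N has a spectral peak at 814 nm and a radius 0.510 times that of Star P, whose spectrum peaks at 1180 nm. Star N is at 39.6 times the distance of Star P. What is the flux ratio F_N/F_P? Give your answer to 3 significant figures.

7.32×10^-4

Wien's law: T_N/T_P = λ_P/λ_N = 1180/814 = 1.450.
L_N/L_P = (R_N/R_P)²(T_N/T_P)⁴ = (0.510)²(1.450)⁴ = 1.149.
F_N/F_P = (L_N/L_P)/(d_N/d_P)² = 1.149/(39.6)² = 7.325×10^-4.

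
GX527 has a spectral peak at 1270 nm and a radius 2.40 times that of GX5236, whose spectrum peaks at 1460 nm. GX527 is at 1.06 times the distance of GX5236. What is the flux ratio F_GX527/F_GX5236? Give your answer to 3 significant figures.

8.95

Wien's law: T_GX527/T_GX5236 = λ_GX5236/λ_GX527 = 1460/1270 = 1.150.
L_GX527/L_GX5236 = (R_GX527/R_GX5236)²(T_GX527/T_GX5236)⁴ = (2.40)²(1.150)⁴ = 10.06.
F_GX527/F_GX5236 = (L_GX527/L_GX5236)/(d_GX527/d_GX5236)² = 10.06/(1.06)² = 8.954.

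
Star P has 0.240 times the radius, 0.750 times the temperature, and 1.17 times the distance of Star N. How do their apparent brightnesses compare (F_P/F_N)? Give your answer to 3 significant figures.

0.0133

L_P/L_N = (R_P/R_N)²(T_P/T_N)⁴ = (0.240)² × (0.750)⁴ = 0.01822.
F_P/F_N = (L_P/L_N)/(d_P/d_N)² = 0.01822 / (1.17)² = 0.01331.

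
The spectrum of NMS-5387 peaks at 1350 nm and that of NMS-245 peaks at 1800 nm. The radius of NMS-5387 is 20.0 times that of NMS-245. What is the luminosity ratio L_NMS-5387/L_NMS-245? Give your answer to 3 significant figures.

1.26×10^3

Wien's law gives T ∝ 1/λ_max, so T_NMS-5387/T_NMS-245 = λ_NMS-245/λ_NMS-5387 = 1800/1350 = 1.333.
Then L ∝ R²T⁴ gives L_NMS-5387/L_NMS-245 = (20.0)² × (1.333)⁴ = 400.0 × 3.160 = 1264.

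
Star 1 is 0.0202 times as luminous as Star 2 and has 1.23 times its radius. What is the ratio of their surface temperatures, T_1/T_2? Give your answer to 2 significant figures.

L ∝ R²T⁴ gives T ∝ (L/R²)^(1/4), so
T_1/T_2 = (0.0202 / 1.23²)^(1/4) = (0.01335)^(1/4) = 0.3399.

0.34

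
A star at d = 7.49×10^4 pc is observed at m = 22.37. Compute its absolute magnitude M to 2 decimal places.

3.00

M = m − 5 log₁₀(d/10 pc) = 22.37 − 5 log₁₀(7.49×10^4/10)
  = 22.37 − 5 × 3.874 = 22.37 − 19.37 = 3.00.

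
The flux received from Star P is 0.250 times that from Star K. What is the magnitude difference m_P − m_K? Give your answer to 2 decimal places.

1.51

m_P − m_K = −2.5 log₁₀(F_P/F_K) = −2.5 log₁₀(0.250) = −2.5 × (-0.602) = 1.505.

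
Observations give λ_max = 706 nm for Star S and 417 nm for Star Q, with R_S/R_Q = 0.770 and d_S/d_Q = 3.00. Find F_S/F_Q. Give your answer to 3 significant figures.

Wien's law: T_S/T_Q = λ_Q/λ_S = 417/706 = 0.5907.
L_S/L_Q = (R_S/R_Q)²(T_S/T_Q)⁴ = (0.770)²(0.5907)⁴ = 0.07216.
F_S/F_Q = (L_S/L_Q)/(d_S/d_Q)² = 0.07216/(3.00)² = 0.008018.

0.00802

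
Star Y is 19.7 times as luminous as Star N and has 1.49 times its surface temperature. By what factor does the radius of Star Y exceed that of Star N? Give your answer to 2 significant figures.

2.0

L ∝ R²T⁴ gives R ∝ √L / T², so
R_Y/R_N = √(19.7) / (1.49)² = 4.438 / 2.220 = 1.999.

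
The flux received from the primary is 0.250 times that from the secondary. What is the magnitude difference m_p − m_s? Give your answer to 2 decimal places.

m_p − m_s = −2.5 log₁₀(F_p/F_s) = −2.5 log₁₀(0.250) = −2.5 × (-0.602) = 1.505.

1.51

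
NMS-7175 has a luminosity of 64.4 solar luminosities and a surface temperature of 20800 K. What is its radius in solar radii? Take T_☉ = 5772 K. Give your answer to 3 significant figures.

R/R_☉ = √(L/L_☉) / (T/T_☉)² = √(64.4) / (3.604)²
       = 8.025 / 12.99 = 0.6180.

0.618 solar radii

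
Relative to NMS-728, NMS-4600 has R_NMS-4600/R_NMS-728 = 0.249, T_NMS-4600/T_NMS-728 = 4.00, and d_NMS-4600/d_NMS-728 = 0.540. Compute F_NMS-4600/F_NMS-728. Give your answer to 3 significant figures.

54.4

L_NMS-4600/L_NMS-728 = (R_NMS-4600/R_NMS-728)²(T_NMS-4600/T_NMS-728)⁴ = (0.249)² × (4.00)⁴ = 15.87.
F_NMS-4600/F_NMS-728 = (L_NMS-4600/L_NMS-728)/(d_NMS-4600/d_NMS-728)² = 15.87 / (0.540)² = 54.43.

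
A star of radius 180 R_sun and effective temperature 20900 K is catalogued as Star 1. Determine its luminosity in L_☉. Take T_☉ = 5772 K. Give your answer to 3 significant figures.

5.57×10^6 L_☉

L/L_☉ = (R/R_☉)² (T/T_☉)⁴ = (180)² × (20900/5772)⁴
       = 3.240×10^4 × (3.621)⁴ = 3.240×10^4 × 171.9 = 5.570×10^6.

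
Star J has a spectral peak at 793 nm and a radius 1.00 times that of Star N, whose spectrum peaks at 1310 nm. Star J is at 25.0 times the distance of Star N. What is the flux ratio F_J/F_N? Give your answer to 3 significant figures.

0.0119

Wien's law: T_J/T_N = λ_N/λ_J = 1310/793 = 1.652.
L_J/L_N = (R_J/R_N)²(T_J/T_N)⁴ = (1.00)²(1.652)⁴ = 7.447.
F_J/F_N = (L_J/L_N)/(d_J/d_N)² = 7.447/(25.0)² = 0.01192.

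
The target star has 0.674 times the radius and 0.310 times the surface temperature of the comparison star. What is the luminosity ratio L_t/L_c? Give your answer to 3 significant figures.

0.00420

From the Stefan–Boltzmann law, L ∝ R²T⁴, so
L_t/L_c = (R_t/R_c)² (T_t/T_c)⁴ = (0.674)² × (0.310)⁴ = 0.4543 × 0.009235 = 0.004195.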